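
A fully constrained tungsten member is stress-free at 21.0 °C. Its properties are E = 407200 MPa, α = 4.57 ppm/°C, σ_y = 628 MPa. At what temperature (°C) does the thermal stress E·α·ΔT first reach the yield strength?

E = 407200 MPa = 407.2 GPa.
E·α·ΔT = 628.0 MPa ⇒ ΔT = 628.0 / (407.2×10³ × 4.57×10⁻⁶) = 337.5 K.
T = 21.0 + 337.5 = 358.5 °C.

358 °C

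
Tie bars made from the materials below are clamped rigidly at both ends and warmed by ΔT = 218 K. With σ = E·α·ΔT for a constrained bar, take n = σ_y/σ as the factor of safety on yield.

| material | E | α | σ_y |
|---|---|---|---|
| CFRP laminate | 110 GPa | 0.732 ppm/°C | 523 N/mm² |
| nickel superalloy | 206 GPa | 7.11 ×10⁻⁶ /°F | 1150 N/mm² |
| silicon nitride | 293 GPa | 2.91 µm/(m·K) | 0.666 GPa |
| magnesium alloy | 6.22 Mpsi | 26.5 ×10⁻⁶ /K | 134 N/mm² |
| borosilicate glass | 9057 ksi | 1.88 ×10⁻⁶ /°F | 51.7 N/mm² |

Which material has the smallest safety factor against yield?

magnesium alloy

Per material, after unit conversion:
  CFRP laminate: E = 110.0, α = 0.732, σ_y = 523.0 → σ = 17.6 MPa, n = 29.8
  nickel superalloy: E = 206.0, α = 12.8, σ_y = 1150 → σ = 575 MPa, n = 2.00
  silicon nitride: E = 293.0, α = 2.91, σ_y = 666.0 → σ = 186 MPa, n = 3.58
  magnesium alloy: E = 42.89, α = 26.5, σ_y = 134.0 → σ = 248 MPa, n = 0.541
  borosilicate glass: E = 62.45, α = 3.38, σ_y = 51.70 → σ = 46.1 MPa, n = 1.12
Magnesium alloy has the lowest safety factor, n = 0.541.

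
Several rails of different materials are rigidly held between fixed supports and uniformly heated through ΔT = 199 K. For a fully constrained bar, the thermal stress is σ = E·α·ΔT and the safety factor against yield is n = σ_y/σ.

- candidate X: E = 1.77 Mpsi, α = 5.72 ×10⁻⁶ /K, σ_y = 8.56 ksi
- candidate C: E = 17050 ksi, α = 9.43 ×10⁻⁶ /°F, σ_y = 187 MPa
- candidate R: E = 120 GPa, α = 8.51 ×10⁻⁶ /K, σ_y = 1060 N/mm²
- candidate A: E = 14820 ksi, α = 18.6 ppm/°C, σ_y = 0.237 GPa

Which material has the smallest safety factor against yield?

Per material, after unit conversion:
  candidate X: E = 12.20, α = 5.72, σ_y = 59.02 → σ = 13.9 MPa, n = 4.25
  candidate C: E = 117.6, α = 17.0, σ_y = 187.0 → σ = 397 MPa, n = 0.471
  candidate R: E = 120.0, α = 8.51, σ_y = 1060 → σ = 203 MPa, n = 5.22
  candidate A: E = 102.2, α = 18.6, σ_y = 237.0 → σ = 378 MPa, n = 0.627
Smallest n: candidate C with n = 0.471.

candidate C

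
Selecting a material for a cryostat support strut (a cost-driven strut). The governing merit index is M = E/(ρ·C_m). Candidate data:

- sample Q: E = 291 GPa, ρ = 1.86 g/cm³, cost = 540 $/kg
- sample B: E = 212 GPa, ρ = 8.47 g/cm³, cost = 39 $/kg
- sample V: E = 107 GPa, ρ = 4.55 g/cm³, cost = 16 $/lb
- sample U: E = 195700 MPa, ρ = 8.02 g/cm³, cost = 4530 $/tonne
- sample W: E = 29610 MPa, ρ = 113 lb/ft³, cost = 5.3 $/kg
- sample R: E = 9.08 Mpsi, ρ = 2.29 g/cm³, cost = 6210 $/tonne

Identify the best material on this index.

sample U

Normalizing units and computing the index:
  sample Q: E = 291.0 GPa, ρ = 1860 kg/m³, cost = 540.0 $/kg
  sample B: E = 212.0 GPa, ρ = 8470 kg/m³, cost = 39.00 $/kg
  sample V: E = 107.0 GPa, ρ = 4550 kg/m³, cost = 35.27 $/kg
  sample U: E = 195.7 GPa, ρ = 8020 kg/m³, cost = 4.530 $/kg
  sample W: E = 29.61 GPa, ρ = 1810 kg/m³, cost = 5.300 $/kg
  sample R: E = 62.60 GPa, ρ = 2290 kg/m³, cost = 6.210 $/kg
  sample U: M = 5.39 MN·m per $
  sample R: M = 4.40 MN·m per $
  sample W: M = 3.09 MN·m per $
  sample V: M = 0.667 MN·m per $
  sample B: M = 0.642 MN·m per $
  sample Q: M = 0.290 MN·m per $
The maximum is for sample U.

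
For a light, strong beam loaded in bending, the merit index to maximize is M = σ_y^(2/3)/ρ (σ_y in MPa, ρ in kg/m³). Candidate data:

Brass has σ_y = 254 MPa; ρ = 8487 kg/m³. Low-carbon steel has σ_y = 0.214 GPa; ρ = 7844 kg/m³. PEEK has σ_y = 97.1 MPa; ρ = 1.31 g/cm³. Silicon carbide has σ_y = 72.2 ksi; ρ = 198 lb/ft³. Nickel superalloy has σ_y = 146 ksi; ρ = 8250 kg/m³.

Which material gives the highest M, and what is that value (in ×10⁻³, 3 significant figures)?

Normalizing units and computing the index:
  brass: σ_y = 254.0 MPa, ρ = 8487 kg/m³
  low-carbon steel: σ_y = 214.0 MPa, ρ = 7844 kg/m³
  PEEK: σ_y = 97.10 MPa, ρ = 1310 kg/m³
  silicon carbide: σ_y = 497.8 MPa, ρ = 3172 kg/m³
  nickel superalloy: σ_y = 1007 MPa, ρ = 8250 kg/m³
  silicon carbide: M = 19.8×10⁻³
  PEEK: M = 16.1×10⁻³
  nickel superalloy: M = 12.2×10⁻³
  brass: M = 4.73×10⁻³
  low-carbon steel: M = 4.56×10⁻³
The maximum is for silicon carbide.

silicon carbide, M = 19.8×10⁻³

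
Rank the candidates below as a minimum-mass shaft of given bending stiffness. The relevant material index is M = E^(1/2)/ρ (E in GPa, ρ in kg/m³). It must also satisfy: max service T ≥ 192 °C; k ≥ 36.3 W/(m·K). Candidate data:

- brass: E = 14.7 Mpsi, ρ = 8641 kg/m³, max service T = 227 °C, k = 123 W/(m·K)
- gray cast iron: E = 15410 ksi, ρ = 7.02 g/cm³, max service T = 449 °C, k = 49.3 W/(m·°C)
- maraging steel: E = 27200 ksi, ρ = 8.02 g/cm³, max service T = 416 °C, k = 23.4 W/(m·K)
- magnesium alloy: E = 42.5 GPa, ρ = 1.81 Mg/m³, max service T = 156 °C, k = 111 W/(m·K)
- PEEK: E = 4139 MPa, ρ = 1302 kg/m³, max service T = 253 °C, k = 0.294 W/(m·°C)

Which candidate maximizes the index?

Screen on constraints: max service T ≥ 192 °C; k ≥ 36.3 W/(m·K). Survivors: brass, gray cast iron.
Convert each candidate to consistent units, then evaluate M:
  brass: E = 101.4 GPa, ρ = 8641 kg/m³
  gray cast iron: E = 106.2 GPa, ρ = 7020 kg/m³
  gray cast iron: M = 1.47×10⁻³
  brass: M = 1.17×10⁻³
Gray cast iron has the largest M.

gray cast iron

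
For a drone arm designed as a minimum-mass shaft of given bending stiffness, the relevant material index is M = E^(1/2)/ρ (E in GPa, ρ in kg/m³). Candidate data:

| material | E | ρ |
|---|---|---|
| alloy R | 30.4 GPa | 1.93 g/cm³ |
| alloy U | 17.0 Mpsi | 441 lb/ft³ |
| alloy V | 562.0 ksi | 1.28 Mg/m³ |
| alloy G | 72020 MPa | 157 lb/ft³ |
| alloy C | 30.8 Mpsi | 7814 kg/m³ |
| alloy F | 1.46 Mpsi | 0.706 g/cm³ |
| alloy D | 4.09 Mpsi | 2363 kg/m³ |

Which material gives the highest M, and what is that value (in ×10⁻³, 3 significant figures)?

alloy F, M = 4.49×10⁻³

Convert each candidate to consistent units, then evaluate M:
  alloy R: E = 30.40 GPa, ρ = 1930 kg/m³
  alloy U: E = 117.2 GPa, ρ = 7064 kg/m³
  alloy V: E = 3.875 GPa, ρ = 1280 kg/m³
  alloy G: E = 72.02 GPa, ρ = 2515 kg/m³
  alloy C: E = 212.4 GPa, ρ = 7814 kg/m³
  alloy F: E = 10.07 GPa, ρ = 706.0 kg/m³
  alloy D: E = 28.20 GPa, ρ = 2363 kg/m³
  alloy F: M = 4.49×10⁻³
  alloy G: M = 3.37×10⁻³
  alloy R: M = 2.86×10⁻³
  alloy D: M = 2.25×10⁻³
  alloy C: M = 1.86×10⁻³
  alloy V: M = 1.54×10⁻³
  alloy U: M = 1.53×10⁻³
The maximum is for alloy F.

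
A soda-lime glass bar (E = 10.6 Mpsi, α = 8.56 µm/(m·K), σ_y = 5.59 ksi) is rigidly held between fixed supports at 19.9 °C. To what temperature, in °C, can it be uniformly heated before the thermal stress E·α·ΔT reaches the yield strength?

E = 10.6 Mpsi = 73.08 GPa.
σ_y = 5.59 ksi = 38.54 MPa.
E·α·ΔT = 38.54 MPa ⇒ ΔT = 38.54 / (73.08×10³ × 8.56×10⁻⁶) = 61.61 K.
T = 19.9 + 61.61 = 81.51 °C.

81.5 °C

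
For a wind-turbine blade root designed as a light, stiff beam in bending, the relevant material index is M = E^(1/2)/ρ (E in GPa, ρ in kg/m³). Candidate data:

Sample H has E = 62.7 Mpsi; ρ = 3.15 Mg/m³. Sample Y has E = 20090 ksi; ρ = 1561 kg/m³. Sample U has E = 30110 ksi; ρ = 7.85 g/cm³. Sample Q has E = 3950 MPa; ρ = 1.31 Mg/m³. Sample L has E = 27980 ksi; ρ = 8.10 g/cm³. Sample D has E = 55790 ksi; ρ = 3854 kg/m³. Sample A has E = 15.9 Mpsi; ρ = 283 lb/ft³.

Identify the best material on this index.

sample Y

Normalizing units and computing the index:
  sample H: E = 432.3 GPa, ρ = 3150 kg/m³
  sample Y: E = 138.5 GPa, ρ = 1561 kg/m³
  sample U: E = 207.6 GPa, ρ = 7850 kg/m³
  sample Q: E = 3.950 GPa, ρ = 1310 kg/m³
  sample L: E = 192.9 GPa, ρ = 8100 kg/m³
  sample D: E = 384.7 GPa, ρ = 3854 kg/m³
  sample A: E = 109.6 GPa, ρ = 4533 kg/m³
  sample Y: M = 7.54×10⁻³
  sample H: M = 6.60×10⁻³
  sample D: M = 5.09×10⁻³
  sample A: M = 2.31×10⁻³
  sample U: M = 1.84×10⁻³
  sample L: M = 1.71×10⁻³
  sample Q: M = 1.52×10⁻³
Sample Y ranks first.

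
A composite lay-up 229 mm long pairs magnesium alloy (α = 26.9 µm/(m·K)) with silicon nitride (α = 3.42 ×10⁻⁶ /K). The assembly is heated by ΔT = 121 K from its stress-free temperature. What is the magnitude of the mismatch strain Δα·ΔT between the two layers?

2.84×10⁻³

Δα = |26.9 − 3.42|×10⁻⁶/K = 23.5×10⁻⁶/K.
Mismatch strain = Δα·ΔT = 23.5×10⁻⁶ × 121.0 = 2.84×10⁻³.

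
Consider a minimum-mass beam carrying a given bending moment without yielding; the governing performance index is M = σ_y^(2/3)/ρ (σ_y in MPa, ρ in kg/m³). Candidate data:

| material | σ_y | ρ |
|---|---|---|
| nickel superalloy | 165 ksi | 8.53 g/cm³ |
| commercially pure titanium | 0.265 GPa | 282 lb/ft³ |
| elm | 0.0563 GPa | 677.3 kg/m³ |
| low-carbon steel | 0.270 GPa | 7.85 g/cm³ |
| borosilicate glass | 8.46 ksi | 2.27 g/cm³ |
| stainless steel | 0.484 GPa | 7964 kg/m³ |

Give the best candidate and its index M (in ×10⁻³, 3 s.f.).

elm, M = 21.7×10⁻³

Convert each candidate to consistent units, then evaluate M:
  nickel superalloy: σ_y = 1138 MPa, ρ = 8530 kg/m³
  commercially pure titanium: σ_y = 265.0 MPa, ρ = 4517 kg/m³
  elm: σ_y = 56.30 MPa, ρ = 677.3 kg/m³
  low-carbon steel: σ_y = 270.0 MPa, ρ = 7850 kg/m³
  borosilicate glass: σ_y = 58.33 MPa, ρ = 2270 kg/m³
  stainless steel: σ_y = 484.0 MPa, ρ = 7964 kg/m³
  elm: M = 21.7×10⁻³
  nickel superalloy: M = 12.8×10⁻³
  commercially pure titanium: M = 9.13×10⁻³
  stainless steel: M = 7.74×10⁻³
  borosilicate glass: M = 6.63×10⁻³
  low-carbon steel: M = 5.32×10⁻³
Highest index: elm.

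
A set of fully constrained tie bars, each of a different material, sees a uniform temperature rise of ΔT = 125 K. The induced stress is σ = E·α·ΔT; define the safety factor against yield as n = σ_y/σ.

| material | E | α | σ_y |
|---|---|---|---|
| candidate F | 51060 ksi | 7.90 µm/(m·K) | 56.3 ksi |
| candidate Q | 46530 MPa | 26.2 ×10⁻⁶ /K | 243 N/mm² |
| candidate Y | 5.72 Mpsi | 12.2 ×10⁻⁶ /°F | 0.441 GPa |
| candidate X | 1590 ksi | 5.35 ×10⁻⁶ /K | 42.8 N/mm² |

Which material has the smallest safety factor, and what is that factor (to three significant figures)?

With everything in SI (GPa, ×10⁻⁶/K, MPa):
  candidate F: E = 352.0, α = 7.90, σ_y = 388.2 → σ = 348 MPa, n = 1.12
  candidate Q: E = 46.53, α = 26.2, σ_y = 243.0 → σ = 152 MPa, n = 1.59
  candidate Y: E = 39.44, α = 22.0, σ_y = 441.0 → σ = 108 MPa, n = 4.07
  candidate X: E = 10.96, α = 5.35, σ_y = 42.80 → σ = 7.33 MPa, n = 5.84
Candidate F has the lowest safety factor, n = 1.12.

candidate F, n = 1.12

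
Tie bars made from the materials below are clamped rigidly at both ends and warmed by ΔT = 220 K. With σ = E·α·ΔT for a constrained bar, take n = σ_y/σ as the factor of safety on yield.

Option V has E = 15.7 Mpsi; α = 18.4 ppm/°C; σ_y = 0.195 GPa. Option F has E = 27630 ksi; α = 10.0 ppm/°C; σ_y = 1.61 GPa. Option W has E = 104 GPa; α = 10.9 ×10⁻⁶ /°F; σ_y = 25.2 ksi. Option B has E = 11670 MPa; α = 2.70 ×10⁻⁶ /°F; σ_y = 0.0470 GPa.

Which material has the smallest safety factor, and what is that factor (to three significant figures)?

option W, n = 0.387

With everything in SI (GPa, ×10⁻⁶/K, MPa):
  option V: E = 108.2, α = 18.4, σ_y = 195.0 → σ = 438 MPa, n = 0.445
  option F: E = 190.5, α = 10.0, σ_y = 1610 → σ = 419 MPa, n = 3.84
  option W: E = 104.0, α = 19.6, σ_y = 173.7 → σ = 449 MPa, n = 0.387
  option B: E = 11.67, α = 4.86, σ_y = 47.00 → σ = 12.5 MPa, n = 3.77
Smallest n: option W with n = 0.387.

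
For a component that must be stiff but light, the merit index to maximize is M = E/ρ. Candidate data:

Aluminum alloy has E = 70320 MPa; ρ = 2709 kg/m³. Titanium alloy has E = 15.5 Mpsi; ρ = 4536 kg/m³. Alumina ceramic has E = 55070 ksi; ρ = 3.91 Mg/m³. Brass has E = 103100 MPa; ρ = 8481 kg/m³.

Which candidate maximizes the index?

alumina ceramic

Normalizing units and computing the index:
  aluminum alloy: E = 70.32 GPa, ρ = 2709 kg/m³
  titanium alloy: E = 106.9 GPa, ρ = 4536 kg/m³
  alumina ceramic: E = 379.7 GPa, ρ = 3910 kg/m³
  brass: E = 103.1 GPa, ρ = 8481 kg/m³
  alumina ceramic: M = 97.1 MN·m/kg
  aluminum alloy: M = 26.0 MN·m/kg
  titanium alloy: M = 23.6 MN·m/kg
  brass: M = 12.2 MN·m/kg
Alumina ceramic has the largest M.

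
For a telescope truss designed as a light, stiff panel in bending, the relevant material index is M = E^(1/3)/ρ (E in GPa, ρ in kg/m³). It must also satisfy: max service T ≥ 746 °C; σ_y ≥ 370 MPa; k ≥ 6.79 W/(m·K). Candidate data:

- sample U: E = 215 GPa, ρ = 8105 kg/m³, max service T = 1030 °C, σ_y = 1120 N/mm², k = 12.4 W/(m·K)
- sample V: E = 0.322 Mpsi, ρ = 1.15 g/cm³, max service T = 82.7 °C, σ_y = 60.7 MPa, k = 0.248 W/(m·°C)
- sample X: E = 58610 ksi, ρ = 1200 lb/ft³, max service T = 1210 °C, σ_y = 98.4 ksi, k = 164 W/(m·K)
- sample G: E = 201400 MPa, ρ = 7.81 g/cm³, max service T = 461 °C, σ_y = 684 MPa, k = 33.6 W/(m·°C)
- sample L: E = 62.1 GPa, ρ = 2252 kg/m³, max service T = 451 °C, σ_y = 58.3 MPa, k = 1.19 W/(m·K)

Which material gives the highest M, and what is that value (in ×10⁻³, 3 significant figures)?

sample U, M = 0.739×10⁻³

Screen on constraints: max service T ≥ 746 °C; σ_y ≥ 370 MPa; k ≥ 6.79 W/(m·K). Survivors: sample U, sample X.
After converting to SI:
  sample U: E = 215.0 GPa, ρ = 8105 kg/m³
  sample X: E = 404.1 GPa, ρ = 19220 kg/m³
  sample U: M = 0.739×10⁻³
  sample X: M = 0.385×10⁻³
Highest index: sample U.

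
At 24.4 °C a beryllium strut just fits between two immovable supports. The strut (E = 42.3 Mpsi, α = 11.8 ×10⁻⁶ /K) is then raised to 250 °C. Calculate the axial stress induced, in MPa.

776 MPa

E = 42.3 Mpsi = 291.6 GPa.
ΔT = 225.6 K. Constrained thermal stress σ = E·α·ΔT = 291.6×10³ MPa × 11.8×10⁻⁶ × 225.6 = 776 MPa (compressive).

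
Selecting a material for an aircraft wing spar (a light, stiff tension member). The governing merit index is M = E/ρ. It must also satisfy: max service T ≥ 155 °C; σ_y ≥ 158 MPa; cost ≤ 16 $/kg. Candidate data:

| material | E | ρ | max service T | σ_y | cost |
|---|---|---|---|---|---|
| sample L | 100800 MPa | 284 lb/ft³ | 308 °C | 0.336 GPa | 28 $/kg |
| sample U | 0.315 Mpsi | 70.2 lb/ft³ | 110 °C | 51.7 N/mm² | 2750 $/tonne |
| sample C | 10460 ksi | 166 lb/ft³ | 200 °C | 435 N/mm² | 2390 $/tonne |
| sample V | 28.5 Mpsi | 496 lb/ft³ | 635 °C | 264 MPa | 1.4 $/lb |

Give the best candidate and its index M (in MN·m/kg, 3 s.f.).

Screen on constraints: max service T ≥ 155 °C; σ_y ≥ 158 MPa; cost ≤ 16 $/kg. Survivors: sample C, sample V.
In SI units:
  sample C: E = 72.12 GPa, ρ = 2659 kg/m³
  sample V: E = 196.5 GPa, ρ = 7945 kg/m³
  sample C: M = 27.1 MN·m/kg
  sample V: M = 24.7 MN·m/kg
The maximum is for sample C.

sample C, M = 27.1 MN·m/kg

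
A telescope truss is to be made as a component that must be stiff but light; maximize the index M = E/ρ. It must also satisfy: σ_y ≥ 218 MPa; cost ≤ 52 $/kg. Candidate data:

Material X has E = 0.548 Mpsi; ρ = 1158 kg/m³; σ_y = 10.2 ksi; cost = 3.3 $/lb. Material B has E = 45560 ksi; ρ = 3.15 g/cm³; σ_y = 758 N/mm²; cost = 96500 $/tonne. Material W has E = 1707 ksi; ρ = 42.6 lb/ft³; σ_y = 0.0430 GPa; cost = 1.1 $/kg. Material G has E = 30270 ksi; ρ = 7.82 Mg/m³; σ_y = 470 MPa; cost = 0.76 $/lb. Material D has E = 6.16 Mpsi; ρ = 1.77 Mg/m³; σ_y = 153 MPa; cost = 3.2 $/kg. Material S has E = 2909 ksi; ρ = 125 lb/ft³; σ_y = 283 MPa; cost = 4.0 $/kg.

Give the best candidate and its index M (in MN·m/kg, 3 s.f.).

Screen on constraints: σ_y ≥ 218 MPa; cost ≤ 52 $/kg. Survivors: material G, material S.
In SI units:
  material G: E = 208.7 GPa, ρ = 7820 kg/m³
  material S: E = 20.06 GPa, ρ = 2002 kg/m³
  material G: M = 26.7 MN·m/kg
  material S: M = 10.0 MN·m/kg
Material G has the largest M.

material G, M = 26.7 MN·m/kg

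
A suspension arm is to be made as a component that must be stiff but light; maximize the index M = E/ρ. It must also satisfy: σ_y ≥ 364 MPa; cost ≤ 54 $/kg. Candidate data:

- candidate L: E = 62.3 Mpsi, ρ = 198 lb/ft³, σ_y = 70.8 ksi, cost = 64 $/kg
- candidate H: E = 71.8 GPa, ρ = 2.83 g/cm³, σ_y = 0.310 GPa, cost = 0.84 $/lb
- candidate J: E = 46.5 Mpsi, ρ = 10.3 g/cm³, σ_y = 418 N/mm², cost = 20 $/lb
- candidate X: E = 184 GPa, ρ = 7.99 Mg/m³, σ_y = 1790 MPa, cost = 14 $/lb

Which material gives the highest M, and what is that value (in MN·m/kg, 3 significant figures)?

Screen on constraints: σ_y ≥ 364 MPa; cost ≤ 54 $/kg. Survivors: candidate J, candidate X.
After converting to SI:
  candidate J: E = 320.6 GPa, ρ = 10300 kg/m³
  candidate X: E = 184.0 GPa, ρ = 7990 kg/m³
  candidate J: M = 31.1 MN·m/kg
  candidate X: M = 23.0 MN·m/kg
Highest index: candidate J.

candidate J, M = 31.1 MN·m/kg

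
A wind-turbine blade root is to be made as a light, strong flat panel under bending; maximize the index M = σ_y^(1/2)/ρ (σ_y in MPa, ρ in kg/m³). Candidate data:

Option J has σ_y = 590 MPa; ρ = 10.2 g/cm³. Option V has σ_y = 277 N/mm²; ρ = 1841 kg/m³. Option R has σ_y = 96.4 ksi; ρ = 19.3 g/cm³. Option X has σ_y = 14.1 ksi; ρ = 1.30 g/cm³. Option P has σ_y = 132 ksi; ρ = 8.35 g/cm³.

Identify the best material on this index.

After converting to SI:
  option J: σ_y = 590.0 MPa, ρ = 10200 kg/m³
  option V: σ_y = 277.0 MPa, ρ = 1841 kg/m³
  option R: σ_y = 664.7 MPa, ρ = 19300 kg/m³
  option X: σ_y = 97.22 MPa, ρ = 1300 kg/m³
  option P: σ_y = 910.1 MPa, ρ = 8350 kg/m³
  option V: M = 9.04×10⁻³
  option X: M = 7.58×10⁻³
  option P: M = 3.61×10⁻³
  option J: M = 2.38×10⁻³
  option R: M = 1.34×10⁻³
The maximum is for option V.

option V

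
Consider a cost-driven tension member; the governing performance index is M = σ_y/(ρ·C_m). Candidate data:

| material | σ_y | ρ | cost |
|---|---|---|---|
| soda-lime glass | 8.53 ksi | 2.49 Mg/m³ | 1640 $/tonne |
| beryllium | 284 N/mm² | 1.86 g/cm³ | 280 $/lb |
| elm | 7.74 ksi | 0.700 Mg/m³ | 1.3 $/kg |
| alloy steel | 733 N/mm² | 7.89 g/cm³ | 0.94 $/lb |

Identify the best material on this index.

elm

Normalizing units and computing the index:
  soda-lime glass: σ_y = 58.81 MPa, ρ = 2490 kg/m³, cost = 1.640 $/kg
  beryllium: σ_y = 284.0 MPa, ρ = 1860 kg/m³, cost = 617.3 $/kg
  elm: σ_y = 53.37 MPa, ρ = 700.0 kg/m³, cost = 1.300 $/kg
  alloy steel: σ_y = 733.0 MPa, ρ = 7890 kg/m³, cost = 2.072 $/kg
  elm: M = 58.6 kN·m per $
  alloy steel: M = 44.8 kN·m per $
  soda-lime glass: M = 14.4 kN·m per $
  beryllium: M = 0.247 kN·m per $
Elm ranks first.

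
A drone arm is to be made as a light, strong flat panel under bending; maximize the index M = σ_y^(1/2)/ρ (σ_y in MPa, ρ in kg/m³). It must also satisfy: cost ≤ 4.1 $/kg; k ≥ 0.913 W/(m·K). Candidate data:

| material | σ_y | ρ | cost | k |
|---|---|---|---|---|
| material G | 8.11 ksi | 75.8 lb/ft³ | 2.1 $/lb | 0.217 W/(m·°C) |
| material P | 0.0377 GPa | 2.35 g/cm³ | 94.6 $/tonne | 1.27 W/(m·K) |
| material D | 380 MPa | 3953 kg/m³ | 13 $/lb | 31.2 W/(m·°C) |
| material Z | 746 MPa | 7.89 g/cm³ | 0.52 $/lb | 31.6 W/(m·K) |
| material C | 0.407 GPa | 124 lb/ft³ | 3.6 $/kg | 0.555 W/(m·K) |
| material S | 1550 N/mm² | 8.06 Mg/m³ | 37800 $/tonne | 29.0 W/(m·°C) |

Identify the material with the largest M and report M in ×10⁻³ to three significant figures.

material Z, M = 3.46×10⁻³

Screen on constraints: cost ≤ 4.1 $/kg; k ≥ 0.913 W/(m·K). Survivors: material P, material Z.
After converting to SI:
  material P: σ_y = 37.70 MPa, ρ = 2350 kg/m³
  material Z: σ_y = 746.0 MPa, ρ = 7890 kg/m³
  material Z: M = 3.46×10⁻³
  material P: M = 2.61×10⁻³
The maximum is for material Z.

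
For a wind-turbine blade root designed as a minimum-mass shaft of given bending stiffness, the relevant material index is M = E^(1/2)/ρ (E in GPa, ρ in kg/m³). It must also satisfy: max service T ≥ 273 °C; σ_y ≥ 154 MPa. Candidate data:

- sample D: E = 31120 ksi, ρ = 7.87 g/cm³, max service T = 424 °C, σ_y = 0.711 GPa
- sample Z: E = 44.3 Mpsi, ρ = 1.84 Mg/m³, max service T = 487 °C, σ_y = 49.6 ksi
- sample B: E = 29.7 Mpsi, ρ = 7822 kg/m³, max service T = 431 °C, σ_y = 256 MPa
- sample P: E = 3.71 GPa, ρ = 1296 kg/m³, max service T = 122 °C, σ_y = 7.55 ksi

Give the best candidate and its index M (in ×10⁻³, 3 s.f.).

Screen on constraints: max service T ≥ 273 °C; σ_y ≥ 154 MPa. Survivors: sample D, sample Z, sample B.
After converting to SI:
  sample D: E = 214.6 GPa, ρ = 7870 kg/m³
  sample Z: E = 305.4 GPa, ρ = 1840 kg/m³
  sample B: E = 204.8 GPa, ρ = 7822 kg/m³
  sample Z: M = 9.50×10⁻³
  sample D: M = 1.86×10⁻³
  sample B: M = 1.83×10⁻³
The maximum is for sample Z.

sample Z, M = 9.50×10⁻³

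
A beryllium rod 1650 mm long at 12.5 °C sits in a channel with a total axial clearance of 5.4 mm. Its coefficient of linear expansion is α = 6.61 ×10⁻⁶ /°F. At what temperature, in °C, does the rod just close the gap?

α = 6.61×10⁻⁶/°F × 9/5 = 11.9×10⁻⁶/K.
α·L₀·ΔT = 5.4 mm ⇒ ΔT = 5.4 / (11.9×10⁻⁶ × 1650.0) = 275.1 K.
T = 12.5 + 275.1 = 287.6 °C.

288 °C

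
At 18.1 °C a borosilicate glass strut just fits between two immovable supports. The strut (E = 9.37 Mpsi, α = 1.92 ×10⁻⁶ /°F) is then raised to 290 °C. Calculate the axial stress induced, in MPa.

60.7 MPa

E = 9.37 Mpsi = 64.60 GPa.
α = 1.92×10⁻⁶/°F × 9/5 = 3.46×10⁻⁶/K.
ΔT = 271.9 K. Constrained thermal stress σ = E·α·ΔT = 64.60×10³ MPa × 3.46×10⁻⁶ × 271.9 = 60.7 MPa (compressive).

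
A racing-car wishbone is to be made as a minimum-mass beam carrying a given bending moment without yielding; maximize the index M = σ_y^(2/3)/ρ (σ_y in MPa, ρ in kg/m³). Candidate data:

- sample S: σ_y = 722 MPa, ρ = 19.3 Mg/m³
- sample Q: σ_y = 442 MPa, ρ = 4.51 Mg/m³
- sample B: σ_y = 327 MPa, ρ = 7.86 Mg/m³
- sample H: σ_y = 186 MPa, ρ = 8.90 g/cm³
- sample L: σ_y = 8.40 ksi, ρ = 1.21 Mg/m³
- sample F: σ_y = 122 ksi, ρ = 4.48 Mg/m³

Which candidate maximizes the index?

Putting every candidate on a common basis:
  sample S: σ_y = 722.0 MPa, ρ = 19300 kg/m³
  sample Q: σ_y = 442.0 MPa, ρ = 4510 kg/m³
  sample B: σ_y = 327.0 MPa, ρ = 7860 kg/m³
  sample H: σ_y = 186.0 MPa, ρ = 8900 kg/m³
  sample L: σ_y = 57.92 MPa, ρ = 1210 kg/m³
  sample F: σ_y = 841.2 MPa, ρ = 4480 kg/m³
  sample F: M = 19.9×10⁻³
  sample Q: M = 12.9×10⁻³
  sample L: M = 12.4×10⁻³
  sample B: M = 6.04×10⁻³
  sample S: M = 4.17×10⁻³
  sample H: M = 3.66×10⁻³
Sample F ranks first.

sample F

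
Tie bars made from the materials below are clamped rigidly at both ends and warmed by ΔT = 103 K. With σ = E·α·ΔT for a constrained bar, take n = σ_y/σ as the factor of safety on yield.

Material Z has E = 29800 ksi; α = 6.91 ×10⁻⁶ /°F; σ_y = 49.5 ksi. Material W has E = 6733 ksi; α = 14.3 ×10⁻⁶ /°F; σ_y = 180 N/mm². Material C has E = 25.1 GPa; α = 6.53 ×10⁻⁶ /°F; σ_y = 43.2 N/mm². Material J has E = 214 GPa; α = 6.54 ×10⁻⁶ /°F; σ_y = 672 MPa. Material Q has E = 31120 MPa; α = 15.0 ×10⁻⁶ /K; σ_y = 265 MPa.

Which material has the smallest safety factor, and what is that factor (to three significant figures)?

material Z, n = 1.30

Converting E to GPa, α to ×10⁻⁶/K, σ_y to MPa, then σ and n for each:
  material Z: E = 205.5, α = 12.4, σ_y = 341.3 → σ = 263 MPa, n = 1.30
  material W: E = 46.42, α = 25.7, σ_y = 180.0 → σ = 123 MPa, n = 1.46
  material C: E = 25.10, α = 11.8, σ_y = 43.20 → σ = 30.4 MPa, n = 1.42
  material J: E = 214.0, α = 11.8, σ_y = 672.0 → σ = 259 MPa, n = 2.59
  material Q: E = 31.12, α = 15.0, σ_y = 265.0 → σ = 48.1 MPa, n = 5.51
The minimum is material Z at n = 1.30.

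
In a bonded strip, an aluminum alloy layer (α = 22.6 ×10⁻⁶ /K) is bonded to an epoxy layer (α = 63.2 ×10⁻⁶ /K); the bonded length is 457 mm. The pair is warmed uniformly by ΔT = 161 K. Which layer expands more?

epoxy

α(aluminum alloy) = 22.6×10⁻⁶/K vs α(epoxy) = 63.2×10⁻⁶/K.
Higher α expands more for the same ΔT: epoxy.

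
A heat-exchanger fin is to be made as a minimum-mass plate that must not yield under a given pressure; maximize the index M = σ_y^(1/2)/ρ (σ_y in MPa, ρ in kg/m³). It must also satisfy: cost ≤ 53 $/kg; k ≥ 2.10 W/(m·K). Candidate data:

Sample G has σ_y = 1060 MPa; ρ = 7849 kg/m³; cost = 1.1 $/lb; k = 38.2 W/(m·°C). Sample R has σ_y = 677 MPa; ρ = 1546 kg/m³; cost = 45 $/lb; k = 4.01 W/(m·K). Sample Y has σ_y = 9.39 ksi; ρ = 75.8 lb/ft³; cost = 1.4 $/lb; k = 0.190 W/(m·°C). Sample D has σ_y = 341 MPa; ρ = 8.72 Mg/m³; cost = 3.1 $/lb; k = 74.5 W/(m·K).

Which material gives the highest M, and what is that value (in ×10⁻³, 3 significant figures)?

sample G, M = 4.15×10⁻³

Screen on constraints: cost ≤ 53 $/kg; k ≥ 2.10 W/(m·K). Survivors: sample G, sample D.
After converting to SI:
  sample G: σ_y = 1060 MPa, ρ = 7849 kg/m³
  sample D: σ_y = 341.0 MPa, ρ = 8720 kg/m³
  sample G: M = 4.15×10⁻³
  sample D: M = 2.12×10⁻³
Sample G ranks first.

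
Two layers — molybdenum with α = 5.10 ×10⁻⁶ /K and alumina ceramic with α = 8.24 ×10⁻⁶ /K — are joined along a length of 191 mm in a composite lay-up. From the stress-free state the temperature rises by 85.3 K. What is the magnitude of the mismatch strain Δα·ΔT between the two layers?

2.68×10⁻⁴

Δα = |5.10 − 8.24|×10⁻⁶/K = 3.14×10⁻⁶/K.
Mismatch strain = Δα·ΔT = 3.14×10⁻⁶ × 85.3 = 2.68×10⁻⁴.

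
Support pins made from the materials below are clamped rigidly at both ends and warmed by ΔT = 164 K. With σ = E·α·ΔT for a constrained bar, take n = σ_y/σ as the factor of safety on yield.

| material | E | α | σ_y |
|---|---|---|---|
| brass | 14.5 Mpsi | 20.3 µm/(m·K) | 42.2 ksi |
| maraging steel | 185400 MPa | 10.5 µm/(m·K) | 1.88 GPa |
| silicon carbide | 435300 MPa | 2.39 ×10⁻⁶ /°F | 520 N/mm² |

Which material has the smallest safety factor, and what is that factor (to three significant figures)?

Converting E to GPa, α to ×10⁻⁶/K, σ_y to MPa, then σ and n for each:
  brass: E = 99.97, α = 20.3, σ_y = 291.0 → σ = 333 MPa, n = 0.874
  maraging steel: E = 185.4, α = 10.5, σ_y = 1880 → σ = 319 MPa, n = 5.89
  silicon carbide: E = 435.3, α = 4.30, σ_y = 520.0 → σ = 307 MPa, n = 1.69
Brass has the lowest safety factor, n = 0.874.

brass, n = 0.874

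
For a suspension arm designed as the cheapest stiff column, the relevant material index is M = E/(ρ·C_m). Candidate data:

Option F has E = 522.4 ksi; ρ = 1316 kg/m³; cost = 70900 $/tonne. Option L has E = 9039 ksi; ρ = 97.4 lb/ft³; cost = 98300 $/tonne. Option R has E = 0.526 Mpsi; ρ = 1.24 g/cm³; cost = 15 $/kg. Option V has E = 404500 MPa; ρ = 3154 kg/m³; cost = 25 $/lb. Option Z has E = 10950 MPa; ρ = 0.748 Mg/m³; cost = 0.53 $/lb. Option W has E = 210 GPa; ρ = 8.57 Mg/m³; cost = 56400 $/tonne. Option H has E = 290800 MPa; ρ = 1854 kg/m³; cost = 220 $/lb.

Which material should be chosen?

Normalizing units and computing the index:
  option F: E = 3.602 GPa, ρ = 1316 kg/m³, cost = 70.90 $/kg
  option L: E = 62.32 GPa, ρ = 1560 kg/m³, cost = 98.30 $/kg
  option R: E = 3.627 GPa, ρ = 1240 kg/m³, cost = 15.00 $/kg
  option V: E = 404.5 GPa, ρ = 3154 kg/m³, cost = 55.11 $/kg
  option Z: E = 10.95 GPa, ρ = 748.0 kg/m³, cost = 1.168 $/kg
  option W: E = 210.0 GPa, ρ = 8570 kg/m³, cost = 56.40 $/kg
  option H: E = 290.8 GPa, ρ = 1854 kg/m³, cost = 485.0 $/kg
  option Z: M = 12.5 MN·m per $
  option V: M = 2.33 MN·m per $
  option W: M = 0.434 MN·m per $
  option L: M = 0.406 MN·m per $
  option H: M = 0.323 MN·m per $
  option R: M = 0.195 MN·m per $
  option F: M = 0.0386 MN·m per $
Option Z has the largest M.

option Z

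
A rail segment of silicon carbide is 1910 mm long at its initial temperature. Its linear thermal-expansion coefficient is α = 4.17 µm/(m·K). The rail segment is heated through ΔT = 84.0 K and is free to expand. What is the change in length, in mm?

ΔL = α·L₀·ΔT = 4.17×10⁻⁶ × 1910 mm × 84.00 K = 0.669 mm.

0.669 mm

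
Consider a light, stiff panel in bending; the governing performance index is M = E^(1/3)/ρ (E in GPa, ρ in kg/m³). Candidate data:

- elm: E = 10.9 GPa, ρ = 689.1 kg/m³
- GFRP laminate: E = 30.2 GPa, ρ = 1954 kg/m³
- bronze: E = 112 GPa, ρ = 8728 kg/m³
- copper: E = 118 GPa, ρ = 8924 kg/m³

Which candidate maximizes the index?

Per-candidate index values:
  elm: M = 3.22×10⁻³
  GFRP laminate: M = 1.59×10⁻³
  bronze: M = 0.552×10⁻³
  copper: M = 0.550×10⁻³
Elm has the largest M.

elm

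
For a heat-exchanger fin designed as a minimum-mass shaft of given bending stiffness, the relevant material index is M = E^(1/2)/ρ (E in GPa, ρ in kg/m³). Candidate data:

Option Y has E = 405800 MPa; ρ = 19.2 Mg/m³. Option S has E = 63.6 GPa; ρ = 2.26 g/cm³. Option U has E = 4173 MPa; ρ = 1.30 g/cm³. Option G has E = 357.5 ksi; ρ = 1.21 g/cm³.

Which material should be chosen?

Putting every candidate on a common basis:
  option Y: E = 405.8 GPa, ρ = 19200 kg/m³
  option S: E = 63.60 GPa, ρ = 2260 kg/m³
  option U: E = 4.173 GPa, ρ = 1300 kg/m³
  option G: E = 2.465 GPa, ρ = 1210 kg/m³
  option S: M = 3.53×10⁻³
  option U: M = 1.57×10⁻³
  option G: M = 1.30×10⁻³
  option Y: M = 1.05×10⁻³
Option S ranks first.

option S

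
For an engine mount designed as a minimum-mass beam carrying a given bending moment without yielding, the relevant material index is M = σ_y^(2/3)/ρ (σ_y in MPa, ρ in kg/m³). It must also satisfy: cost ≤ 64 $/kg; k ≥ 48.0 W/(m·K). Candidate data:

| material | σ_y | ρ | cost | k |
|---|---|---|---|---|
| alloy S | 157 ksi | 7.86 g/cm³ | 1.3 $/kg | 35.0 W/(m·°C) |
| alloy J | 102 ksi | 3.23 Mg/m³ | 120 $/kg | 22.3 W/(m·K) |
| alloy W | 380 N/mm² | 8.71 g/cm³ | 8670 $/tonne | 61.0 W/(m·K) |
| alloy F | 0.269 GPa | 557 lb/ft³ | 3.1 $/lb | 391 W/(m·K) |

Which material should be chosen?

Screen on constraints: cost ≤ 64 $/kg; k ≥ 48.0 W/(m·K). Survivors: alloy W, alloy F.
Normalizing units and computing the index:
  alloy W: σ_y = 380.0 MPa, ρ = 8710 kg/m³
  alloy F: σ_y = 269.0 MPa, ρ = 8922 kg/m³
  alloy W: M = 6.02×10⁻³
  alloy F: M = 4.67×10⁻³
Highest index: alloy W.

alloy W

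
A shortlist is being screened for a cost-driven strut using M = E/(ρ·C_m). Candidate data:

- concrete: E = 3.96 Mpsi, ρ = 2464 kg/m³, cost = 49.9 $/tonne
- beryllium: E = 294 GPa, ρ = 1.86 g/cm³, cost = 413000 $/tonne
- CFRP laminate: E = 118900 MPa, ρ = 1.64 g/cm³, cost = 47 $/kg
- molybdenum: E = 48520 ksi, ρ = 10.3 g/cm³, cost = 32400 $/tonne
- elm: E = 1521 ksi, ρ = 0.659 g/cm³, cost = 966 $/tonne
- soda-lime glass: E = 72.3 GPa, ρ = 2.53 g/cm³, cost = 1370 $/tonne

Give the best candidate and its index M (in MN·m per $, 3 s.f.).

concrete, M = 222 MN·m per $

In SI units:
  concrete: E = 27.30 GPa, ρ = 2464 kg/m³, cost = 0.04990 $/kg
  beryllium: E = 294.0 GPa, ρ = 1860 kg/m³, cost = 413.0 $/kg
  CFRP laminate: E = 118.9 GPa, ρ = 1640 kg/m³, cost = 47.00 $/kg
  molybdenum: E = 334.5 GPa, ρ = 10300 kg/m³, cost = 32.40 $/kg
  elm: E = 10.49 GPa, ρ = 659.0 kg/m³, cost = 0.9660 $/kg
  soda-lime glass: E = 72.30 GPa, ρ = 2530 kg/m³, cost = 1.370 $/kg
  concrete: M = 222 MN·m per $
  soda-lime glass: M = 20.9 MN·m per $
  elm: M = 16.5 MN·m per $
  CFRP laminate: M = 1.54 MN·m per $
  molybdenum: M = 1.00 MN·m per $
  beryllium: M = 0.383 MN·m per $
Highest index: concrete.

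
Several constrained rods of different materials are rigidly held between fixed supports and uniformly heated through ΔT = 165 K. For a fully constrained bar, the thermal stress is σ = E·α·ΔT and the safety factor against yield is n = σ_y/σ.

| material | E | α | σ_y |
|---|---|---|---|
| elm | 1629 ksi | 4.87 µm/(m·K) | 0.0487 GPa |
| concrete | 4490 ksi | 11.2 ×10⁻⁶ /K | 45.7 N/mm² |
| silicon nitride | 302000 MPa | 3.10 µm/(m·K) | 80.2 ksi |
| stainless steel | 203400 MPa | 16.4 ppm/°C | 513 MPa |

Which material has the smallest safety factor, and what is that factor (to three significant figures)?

concrete, n = 0.799

With everything in SI (GPa, ×10⁻⁶/K, MPa):
  elm: E = 11.23, α = 4.87, σ_y = 48.70 → σ = 9.03 MPa, n = 5.40
  concrete: E = 30.96, α = 11.2, σ_y = 45.70 → σ = 57.2 MPa, n = 0.799
  silicon nitride: E = 302.0, α = 3.10, σ_y = 553.0 → σ = 154 MPa, n = 3.58
  stainless steel: E = 203.4, α = 16.4, σ_y = 513.0 → σ = 550 MPa, n = 0.932
Concrete has the lowest safety factor, n = 0.799.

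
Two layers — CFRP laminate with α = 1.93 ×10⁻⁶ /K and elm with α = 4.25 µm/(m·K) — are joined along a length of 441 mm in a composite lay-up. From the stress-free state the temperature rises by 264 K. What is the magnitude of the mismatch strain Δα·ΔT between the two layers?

Δα = |1.93 − 4.25|×10⁻⁶/K = 2.32×10⁻⁶/K.
Mismatch strain = Δα·ΔT = 2.32×10⁻⁶ × 264.0 = 6.12×10⁻⁴.

6.12×10⁻⁴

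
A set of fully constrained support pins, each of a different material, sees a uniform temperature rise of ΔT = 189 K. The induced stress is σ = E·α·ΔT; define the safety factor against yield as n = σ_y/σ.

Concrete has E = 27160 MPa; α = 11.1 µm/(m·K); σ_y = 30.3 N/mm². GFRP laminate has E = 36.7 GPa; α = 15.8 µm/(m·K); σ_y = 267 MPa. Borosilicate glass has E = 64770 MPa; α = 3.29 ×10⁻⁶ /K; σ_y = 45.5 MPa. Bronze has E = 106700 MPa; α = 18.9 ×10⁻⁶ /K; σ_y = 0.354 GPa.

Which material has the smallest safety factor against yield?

concrete

Per material, after unit conversion:
  concrete: E = 27.16, α = 11.1, σ_y = 30.30 → σ = 57.0 MPa, n = 0.532
  GFRP laminate: E = 36.70, α = 15.8, σ_y = 267.0 → σ = 110 MPa, n = 2.44
  borosilicate glass: E = 64.77, α = 3.29, σ_y = 45.50 → σ = 40.3 MPa, n = 1.13
  bronze: E = 106.7, α = 18.9, σ_y = 354.0 → σ = 381 MPa, n = 0.929
The minimum is concrete at n = 0.532.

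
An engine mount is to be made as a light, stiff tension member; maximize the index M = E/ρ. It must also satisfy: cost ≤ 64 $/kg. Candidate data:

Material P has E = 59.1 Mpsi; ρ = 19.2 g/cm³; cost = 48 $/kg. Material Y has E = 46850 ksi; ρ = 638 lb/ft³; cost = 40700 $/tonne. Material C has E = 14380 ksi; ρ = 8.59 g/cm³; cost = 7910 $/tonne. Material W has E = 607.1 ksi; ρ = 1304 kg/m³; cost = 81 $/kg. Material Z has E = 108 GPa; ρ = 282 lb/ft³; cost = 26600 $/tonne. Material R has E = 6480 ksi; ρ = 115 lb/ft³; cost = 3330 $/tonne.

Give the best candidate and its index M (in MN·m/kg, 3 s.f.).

Screen on constraints: cost ≤ 64 $/kg. Survivors: material P, material Y, material C, material Z, material R.
After converting to SI:
  material P: E = 407.5 GPa, ρ = 19200 kg/m³
  material Y: E = 323.0 GPa, ρ = 10220 kg/m³
  material C: E = 99.15 GPa, ρ = 8590 kg/m³
  material Z: E = 108.0 GPa, ρ = 4517 kg/m³
  material R: E = 44.68 GPa, ρ = 1842 kg/m³
  material Y: M = 31.6 MN·m/kg
  material R: M = 24.3 MN·m/kg
  material Z: M = 23.9 MN·m/kg
  material P: M = 21.2 MN·m/kg
  material C: M = 11.5 MN·m/kg
Material Y has the largest M.

material Y, M = 31.6 MN·m/kg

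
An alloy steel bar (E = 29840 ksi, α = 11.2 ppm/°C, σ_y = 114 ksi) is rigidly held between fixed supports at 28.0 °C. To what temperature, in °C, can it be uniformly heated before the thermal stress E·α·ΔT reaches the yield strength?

E = 29840 ksi = 205.7 GPa.
σ_y = 114 ksi = 786.0 MPa.
E·α·ΔT = 786.0 MPa ⇒ ΔT = 786.0 / (205.7×10³ × 11.2×10⁻⁶) = 341.1 K.
T = 28.0 + 341.1 = 369.1 °C.

369 °C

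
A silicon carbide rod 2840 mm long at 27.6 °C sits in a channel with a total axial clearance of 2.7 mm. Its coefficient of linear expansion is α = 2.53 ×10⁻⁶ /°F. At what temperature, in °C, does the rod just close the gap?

236 °C

α = 2.53×10⁻⁶/°F × 9/5 = 4.55×10⁻⁶/K.
α·L₀·ΔT = 2.7 mm ⇒ ΔT = 2.7 / (4.55×10⁻⁶ × 2840.0) = 208.8 K.
T = 27.6 + 208.8 = 236.4 °C.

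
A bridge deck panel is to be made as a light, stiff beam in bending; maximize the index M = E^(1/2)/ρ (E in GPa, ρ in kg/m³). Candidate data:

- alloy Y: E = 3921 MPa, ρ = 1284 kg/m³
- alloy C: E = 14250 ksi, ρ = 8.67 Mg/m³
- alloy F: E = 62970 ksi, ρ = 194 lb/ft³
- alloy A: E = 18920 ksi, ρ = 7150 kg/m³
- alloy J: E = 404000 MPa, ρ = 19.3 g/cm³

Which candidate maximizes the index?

Putting every candidate on a common basis:
  alloy Y: E = 3.921 GPa, ρ = 1284 kg/m³
  alloy C: E = 98.25 GPa, ρ = 8670 kg/m³
  alloy F: E = 434.2 GPa, ρ = 3108 kg/m³
  alloy A: E = 130.4 GPa, ρ = 7150 kg/m³
  alloy J: E = 404.0 GPa, ρ = 19300 kg/m³
  alloy F: M = 6.71×10⁻³
  alloy A: M = 1.60×10⁻³
  alloy Y: M = 1.54×10⁻³
  alloy C: M = 1.14×10⁻³
  alloy J: M = 1.04×10⁻³
Alloy F ranks first.

alloy F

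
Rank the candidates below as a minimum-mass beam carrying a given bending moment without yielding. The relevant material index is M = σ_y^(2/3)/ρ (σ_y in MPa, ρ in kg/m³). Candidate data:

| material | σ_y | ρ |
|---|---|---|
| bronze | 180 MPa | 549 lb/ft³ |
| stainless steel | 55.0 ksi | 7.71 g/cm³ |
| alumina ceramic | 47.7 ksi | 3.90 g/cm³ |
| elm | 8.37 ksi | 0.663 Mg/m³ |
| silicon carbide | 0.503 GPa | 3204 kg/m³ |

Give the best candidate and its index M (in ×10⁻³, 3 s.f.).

Normalizing units and computing the index:
  bronze: σ_y = 180.0 MPa, ρ = 8794 kg/m³
  stainless steel: σ_y = 379.2 MPa, ρ = 7710 kg/m³
  alumina ceramic: σ_y = 328.9 MPa, ρ = 3900 kg/m³
  elm: σ_y = 57.71 MPa, ρ = 663.0 kg/m³
  silicon carbide: σ_y = 503.0 MPa, ρ = 3204 kg/m³
  elm: M = 22.5×10⁻³
  silicon carbide: M = 19.7×10⁻³
  alumina ceramic: M = 12.2×10⁻³
  stainless steel: M = 6.80×10⁻³
  bronze: M = 3.63×10⁻³
Elm ranks first.

elm, M = 22.5×10⁻³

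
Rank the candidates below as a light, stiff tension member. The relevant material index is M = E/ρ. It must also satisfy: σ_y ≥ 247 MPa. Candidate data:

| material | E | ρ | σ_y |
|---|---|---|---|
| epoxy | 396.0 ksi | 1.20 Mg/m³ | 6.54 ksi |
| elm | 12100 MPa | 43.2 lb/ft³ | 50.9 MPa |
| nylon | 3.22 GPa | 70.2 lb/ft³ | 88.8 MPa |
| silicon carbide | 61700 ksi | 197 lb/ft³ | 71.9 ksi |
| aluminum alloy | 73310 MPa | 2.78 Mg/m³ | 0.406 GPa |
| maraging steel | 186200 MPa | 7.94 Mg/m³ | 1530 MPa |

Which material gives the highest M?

silicon carbide

Screen on constraints: σ_y ≥ 247 MPa. Survivors: silicon carbide, aluminum alloy, maraging steel.
Normalizing units and computing the index:
  silicon carbide: E = 425.4 GPa, ρ = 3156 kg/m³
  aluminum alloy: E = 73.31 GPa, ρ = 2780 kg/m³
  maraging steel: E = 186.2 GPa, ρ = 7940 kg/m³
  silicon carbide: M = 135 MN·m/kg
  aluminum alloy: M = 26.4 MN·m/kg
  maraging steel: M = 23.5 MN·m/kg
Silicon carbide has the largest M.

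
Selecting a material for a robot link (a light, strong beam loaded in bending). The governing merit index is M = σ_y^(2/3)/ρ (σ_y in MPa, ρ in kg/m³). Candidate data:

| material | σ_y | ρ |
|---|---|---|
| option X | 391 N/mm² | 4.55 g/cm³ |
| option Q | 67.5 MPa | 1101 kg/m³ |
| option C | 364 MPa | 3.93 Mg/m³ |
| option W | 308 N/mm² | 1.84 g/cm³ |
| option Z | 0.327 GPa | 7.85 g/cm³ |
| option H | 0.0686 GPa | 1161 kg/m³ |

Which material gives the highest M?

Normalizing units and computing the index:
  option X: σ_y = 391.0 MPa, ρ = 4550 kg/m³
  option Q: σ_y = 67.50 MPa, ρ = 1101 kg/m³
  option C: σ_y = 364.0 MPa, ρ = 3930 kg/m³
  option W: σ_y = 308.0 MPa, ρ = 1840 kg/m³
  option Z: σ_y = 327.0 MPa, ρ = 7850 kg/m³
  option H: σ_y = 68.60 MPa, ρ = 1161 kg/m³
  option W: M = 24.8×10⁻³
  option Q: M = 15.1×10⁻³
  option H: M = 14.4×10⁻³
  option C: M = 13.0×10⁻³
  option X: M = 11.8×10⁻³
  option Z: M = 6.05×10⁻³
Highest index: option W.

option W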